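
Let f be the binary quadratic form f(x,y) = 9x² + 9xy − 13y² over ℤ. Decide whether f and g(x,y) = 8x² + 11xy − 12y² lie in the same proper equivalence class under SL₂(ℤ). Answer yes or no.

D₁ = 549, D₂ = 505
discriminants differ ⇒ not SL₂(ℤ)-equivalent

no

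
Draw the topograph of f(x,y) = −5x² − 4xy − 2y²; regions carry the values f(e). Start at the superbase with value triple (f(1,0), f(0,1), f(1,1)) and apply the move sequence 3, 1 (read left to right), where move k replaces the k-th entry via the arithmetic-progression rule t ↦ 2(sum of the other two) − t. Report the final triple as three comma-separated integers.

start (-5,-2,-11) = (f(1,0),f(0,1),f(1,1))
replace slot 3: 2·((-5)+(-2)) − (-11) = -3 → (-5,-2,-3)
replace slot 1: 2·((-2)+(-3)) − (-5) = -5 → (-5,-2,-3)

-5,-2,-3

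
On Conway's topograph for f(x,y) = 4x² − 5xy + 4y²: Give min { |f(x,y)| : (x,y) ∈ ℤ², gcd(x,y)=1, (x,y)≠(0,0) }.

translate: b→3 (≡-5 mod 8), so (4,-5,4)→(4,3,3)
flip: (4,3,3)→(3,-3,4)
translate: b→3 (≡-3 mod 6), so (3,-3,4)→(3,3,4)
reduced (well bottom): (3,3,4) with a≤c, −a<b≤a
well minimum = a = 3

3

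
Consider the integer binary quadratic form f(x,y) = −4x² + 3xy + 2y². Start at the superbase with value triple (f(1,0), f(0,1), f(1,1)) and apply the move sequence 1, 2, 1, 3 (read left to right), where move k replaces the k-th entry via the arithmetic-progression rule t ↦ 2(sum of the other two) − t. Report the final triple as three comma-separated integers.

start (-4,2,1) = (f(1,0),f(0,1),f(1,1))
replace slot 1: 2·(2+1) − (-4) = 10 → (10,2,1)
replace slot 2: 2·(10+1) − 2 = 20 → (10,20,1)
replace slot 1: 2·(20+1) − 10 = 32 → (32,20,1)
replace slot 3: 2·(32+20) − 1 = 103 → (32,20,103)

32,20,103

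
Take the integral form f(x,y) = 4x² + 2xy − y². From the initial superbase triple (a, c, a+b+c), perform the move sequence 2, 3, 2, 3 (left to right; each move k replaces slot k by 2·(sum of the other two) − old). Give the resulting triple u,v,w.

start (4,-1,5) = (f(1,0),f(0,1),f(1,1))
replace slot 2: 2·(4+5) − (-1) = 19 → (4,19,5)
replace slot 3: 2·(4+19) − 5 = 41 → (4,19,41)
replace slot 2: 2·(4+41) − 19 = 71 → (4,71,41)
replace slot 3: 2·(4+71) − 41 = 109 → (4,71,109)

4,71,109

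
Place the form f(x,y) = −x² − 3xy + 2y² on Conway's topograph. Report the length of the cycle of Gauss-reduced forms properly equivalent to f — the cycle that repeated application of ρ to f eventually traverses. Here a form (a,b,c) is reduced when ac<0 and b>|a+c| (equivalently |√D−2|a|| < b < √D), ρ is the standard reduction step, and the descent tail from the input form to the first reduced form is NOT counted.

D = 17, ⌊√D⌋ = 4
descent: ρ → (2,3,-1)  [lands on river]
river: ρ → (-1,3,2)
river: ρ → (2,1,-2)
river: ρ → (-2,3,1)
river: ρ → (1,3,-2)
river: ρ → (-2,1,2)
ρ-cycle length = 6 (tail of 1 descent step not counted)

6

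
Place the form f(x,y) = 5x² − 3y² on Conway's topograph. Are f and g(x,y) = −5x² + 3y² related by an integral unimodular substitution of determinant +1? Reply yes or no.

D₁ = 60, D₂ = 60
river cycle of f (length 2): (-3, 6, 2), (2, 6, -3)
river cycle of g (length 2): (3, 6, -2), (-2, 6, 3)
cycles differ ⇒ inequivalent

no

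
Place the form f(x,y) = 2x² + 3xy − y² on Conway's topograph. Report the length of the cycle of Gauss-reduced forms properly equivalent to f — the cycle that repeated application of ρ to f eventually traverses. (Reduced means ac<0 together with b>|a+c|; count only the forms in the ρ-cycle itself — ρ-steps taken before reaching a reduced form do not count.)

D = 17, ⌊√D⌋ = 4
river: ρ → (-1,3,2)
river: ρ → (2,1,-2)
river: ρ → (-2,3,1)
river: ρ → (1,3,-2)
river: ρ → (-2,1,2)
river: ρ → (2,3,-1)
ρ-cycle length = 6 (tail of 0 descent steps not counted)

6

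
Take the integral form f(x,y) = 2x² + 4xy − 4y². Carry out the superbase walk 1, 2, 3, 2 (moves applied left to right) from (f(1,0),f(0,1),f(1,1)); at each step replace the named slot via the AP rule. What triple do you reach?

start (2,-4,2) = (f(1,0),f(0,1),f(1,1))
replace slot 1: 2·((-4)+2) − 2 = -6 → (-6,-4,2)
replace slot 2: 2·((-6)+2) − (-4) = -4 → (-6,-4,2)
replace slot 3: 2·((-6)+(-4)) − 2 = -22 → (-6,-4,-22)
replace slot 2: 2·((-6)+(-22)) − (-4) = -52 → (-6,-52,-22)

-6,-52,-22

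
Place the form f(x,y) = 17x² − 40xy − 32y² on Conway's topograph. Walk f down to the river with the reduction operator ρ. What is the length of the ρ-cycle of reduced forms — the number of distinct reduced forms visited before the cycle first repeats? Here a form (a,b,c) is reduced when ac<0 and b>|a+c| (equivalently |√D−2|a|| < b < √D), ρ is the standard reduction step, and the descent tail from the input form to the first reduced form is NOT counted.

D = 3776, ⌊√D⌋ = 61
descent: ρ → (-32,40,17)  [lands on river]
river: ρ → (17,28,-44)
river: ρ → (-44,60,1)
river: ρ → (1,60,-44)
river: ρ → (-44,28,17)
river: ρ → (17,40,-32)
river: ρ → (-32,24,25)
river: ρ → (25,26,-31)
river: ρ → (-31,36,20)
river: ρ → (20,44,-23)
river: ρ → (-23,48,16)
river: ρ → (16,48,-23)
river: ρ → (-23,44,20)
river: ρ → (20,36,-31)
river: ρ → (-31,26,25)
river: ρ → (25,24,-32)
ρ-cycle length = 16 (tail of 1 descent step not counted)

16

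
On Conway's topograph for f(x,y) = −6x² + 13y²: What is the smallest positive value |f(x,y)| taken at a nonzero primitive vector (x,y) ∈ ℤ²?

descent: ρ → (13,0,-6)
descent: ρ → (-6,12,7)  [lands on river]
river: ρ → (7,16,-2)
river: ρ → (-2,16,7)
river: ρ → (7,12,-6)
closes: descent 2, river 4
min |a| on river = 2

2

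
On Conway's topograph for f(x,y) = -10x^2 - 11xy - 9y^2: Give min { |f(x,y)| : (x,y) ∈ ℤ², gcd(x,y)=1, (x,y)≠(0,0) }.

translate: b→-9 (≡11 mod 20), so (10,11,9)→(10,-9,8)
flip: (10,-9,8)→(8,9,10)
translate: b→-7 (≡9 mod 16), so (8,9,10)→(8,-7,9)
reduced (well bottom): (8,-7,9) with a≤c, −a<b≤a
well minimum |f| = |-8| = 8 (negative-definite)

8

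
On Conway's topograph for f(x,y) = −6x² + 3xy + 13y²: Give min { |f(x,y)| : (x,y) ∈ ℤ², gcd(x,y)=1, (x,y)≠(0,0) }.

descent: ρ → (13,-3,-6)
descent: ρ → (-6,15,4)  [lands on river]
river: ρ → (4,17,-2)
river: ρ → (-2,15,12)
river: ρ → (12,9,-5)
river: ρ → (-5,11,10)
river: ρ → (10,9,-6)
closes: descent 2, river 6
min |a| on river = 2

2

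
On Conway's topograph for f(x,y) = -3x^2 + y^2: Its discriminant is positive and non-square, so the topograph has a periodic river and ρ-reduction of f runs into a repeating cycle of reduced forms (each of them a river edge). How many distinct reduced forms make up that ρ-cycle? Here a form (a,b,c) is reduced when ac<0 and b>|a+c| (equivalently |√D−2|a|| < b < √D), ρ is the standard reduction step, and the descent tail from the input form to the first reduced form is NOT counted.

D = 12, ⌊√D⌋ = 3
descent: ρ → (1,2,-2)  [lands on river]
river: ρ → (-2,2,1)
ρ-cycle length = 2 (tail of 1 descent step not counted)

2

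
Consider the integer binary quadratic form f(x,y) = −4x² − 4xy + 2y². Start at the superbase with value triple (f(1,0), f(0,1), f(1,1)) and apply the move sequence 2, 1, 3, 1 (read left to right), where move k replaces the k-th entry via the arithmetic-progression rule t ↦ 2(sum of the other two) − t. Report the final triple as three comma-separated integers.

start (-4,2,-6) = (f(1,0),f(0,1),f(1,1))
replace slot 2: 2·((-4)+(-6)) − 2 = -22 → (-4,-22,-6)
replace slot 1: 2·((-22)+(-6)) − (-4) = -52 → (-52,-22,-6)
replace slot 3: 2·((-52)+(-22)) − (-6) = -142 → (-52,-22,-142)
replace slot 1: 2·((-22)+(-142)) − (-52) = -276 → (-276,-22,-142)

-276,-22,-142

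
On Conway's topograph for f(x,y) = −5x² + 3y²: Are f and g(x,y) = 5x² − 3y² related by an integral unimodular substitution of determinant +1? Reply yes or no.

D₁ = 60, D₂ = 60
river cycle of f (length 2): (3, 6, -2), (-2, 6, 3)
river cycle of g (length 2): (-3, 6, 2), (2, 6, -3)
cycles differ ⇒ inequivalent

no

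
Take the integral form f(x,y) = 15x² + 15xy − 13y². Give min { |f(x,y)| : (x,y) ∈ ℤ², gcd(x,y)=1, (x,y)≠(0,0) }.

river: ρ → (-13,11,17)
river: ρ → (17,23,-7)
river: ρ → (-7,19,23)
river: ρ → (23,27,-3)
river: ρ → (-3,27,23)
river: ρ → (23,19,-7)
river: ρ → (-7,23,17)
river: ρ → (17,11,-13)
river: ρ → (-13,15,15)
river: ρ → (15,15,-13)
closes: descent 0, river 10
min |a| on river = 3

3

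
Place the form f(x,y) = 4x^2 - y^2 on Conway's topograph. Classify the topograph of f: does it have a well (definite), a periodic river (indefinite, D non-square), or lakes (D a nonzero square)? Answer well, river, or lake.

D = b²−4ac = 0² − 4·4·(-1) = 16
D = 4² is a perfect square ⇒ form factors over ℤ ⇒ lakes

lake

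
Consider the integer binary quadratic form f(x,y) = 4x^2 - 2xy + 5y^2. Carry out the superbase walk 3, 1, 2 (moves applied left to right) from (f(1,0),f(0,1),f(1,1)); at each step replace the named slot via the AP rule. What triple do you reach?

start (4,5,7) = (f(1,0),f(0,1),f(1,1))
replace slot 3: 2·(4+5) − 7 = 11 → (4,5,11)
replace slot 1: 2·(5+11) − 4 = 28 → (28,5,11)
replace slot 2: 2·(28+11) − 5 = 73 → (28,73,11)

28,73,11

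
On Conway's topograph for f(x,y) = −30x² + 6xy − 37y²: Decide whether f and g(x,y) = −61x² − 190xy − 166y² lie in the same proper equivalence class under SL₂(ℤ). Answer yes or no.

D₁ = -4404, D₂ = -4404
f is negative-definite; reduce −f:
−f: reduced (well bottom): (30,-6,37) with a≤c, −a<b≤a
flip sign back: reduced form of f is (-30,6,-37)
g is negative-definite; reduce −g:
−g: translate: b→-54 (≡190 mod 122), so (61,190,166)→(61,-54,30)
−g: flip: (61,-54,30)→(30,54,61)
−g: translate: b→-6 (≡54 mod 60), so (30,54,61)→(30,-6,37)
−g: reduced (well bottom): (30,-6,37) with a≤c, −a<b≤a
flip sign back: reduced form of g is (-30,6,-37)
reduced forms (-30, 6, -37) vs (-30, 6, -37) ⇒ equivalent

yes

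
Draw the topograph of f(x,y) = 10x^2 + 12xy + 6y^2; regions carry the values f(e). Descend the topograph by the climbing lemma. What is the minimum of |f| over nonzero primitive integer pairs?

translate: b→-8 (≡12 mod 20), so (10,12,6)→(10,-8,4)
flip: (10,-8,4)→(4,8,10)
translate: b→0 (≡8 mod 8), so (4,8,10)→(4,0,6)
reduced (well bottom): (4,0,6) with a≤c, −a<b≤a
well minimum = a = 4

4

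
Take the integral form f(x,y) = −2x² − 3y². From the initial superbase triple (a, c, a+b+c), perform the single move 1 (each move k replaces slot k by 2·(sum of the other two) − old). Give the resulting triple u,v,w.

start (-2,-3,-5) = (f(1,0),f(0,1),f(1,1))
replace slot 1: 2·((-3)+(-5)) − (-2) = -14 → (-14,-3,-5)

-14,-3,-5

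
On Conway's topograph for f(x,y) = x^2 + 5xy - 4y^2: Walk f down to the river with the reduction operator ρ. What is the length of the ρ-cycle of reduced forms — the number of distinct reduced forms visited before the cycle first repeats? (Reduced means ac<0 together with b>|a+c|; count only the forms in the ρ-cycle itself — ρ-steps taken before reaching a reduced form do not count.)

D = 41, ⌊√D⌋ = 6
river: ρ → (-4,3,2)
river: ρ → (2,5,-2)
river: ρ → (-2,3,4)
river: ρ → (4,5,-1)
river: ρ → (-1,5,4)
river: ρ → (4,3,-2)
river: ρ → (-2,5,2)
river: ρ → (2,3,-4)
river: ρ → (-4,5,1)
river: ρ → (1,5,-4)
ρ-cycle length = 10 (tail of 0 descent steps not counted)

10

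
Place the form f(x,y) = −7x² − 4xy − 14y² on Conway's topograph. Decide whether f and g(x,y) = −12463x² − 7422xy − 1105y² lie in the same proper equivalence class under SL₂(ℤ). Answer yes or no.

D₁ = -376, D₂ = -376
f is negative-definite; reduce −f:
−f: reduced (well bottom): (7,4,14) with a≤c, −a<b≤a
flip sign back: reduced form of f is (-7,-4,-14)
g is negative-definite; reduce −g:
−g: flip: (12463,7422,1105)→(1105,-7422,12463)
−g: translate: b→-792 (≡-7422 mod 2210), so (1105,-7422,12463)→(1105,-792,142)
−g: flip: (1105,-792,142)→(142,792,1105)
−g: translate: b→-60 (≡792 mod 284), so (142,792,1105)→(142,-60,7)
−g: flip: (142,-60,7)→(7,60,142)
−g: translate: b→4 (≡60 mod 14), so (7,60,142)→(7,4,14)
−g: reduced (well bottom): (7,4,14) with a≤c, −a<b≤a
flip sign back: reduced form of g is (-7,-4,-14)
reduced forms (-7, -4, -14) vs (-7, -4, -14) ⇒ equivalent

yes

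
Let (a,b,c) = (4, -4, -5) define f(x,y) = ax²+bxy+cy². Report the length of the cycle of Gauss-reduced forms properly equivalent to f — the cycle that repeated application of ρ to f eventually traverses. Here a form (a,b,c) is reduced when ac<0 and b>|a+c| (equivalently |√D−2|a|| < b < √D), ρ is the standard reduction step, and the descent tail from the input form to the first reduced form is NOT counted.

D = 96, ⌊√D⌋ = 9
descent: ρ → (-5,4,4)  [lands on river]
river: ρ → (4,4,-5)
river: ρ → (-5,6,3)
river: ρ → (3,6,-5)
ρ-cycle length = 4 (tail of 1 descent step not counted)

4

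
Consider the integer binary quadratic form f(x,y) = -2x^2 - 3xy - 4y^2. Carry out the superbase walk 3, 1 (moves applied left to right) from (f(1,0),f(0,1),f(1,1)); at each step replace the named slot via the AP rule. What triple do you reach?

start (-2,-4,-9) = (f(1,0),f(0,1),f(1,1))
replace slot 3: 2·((-2)+(-4)) − (-9) = -3 → (-2,-4,-3)
replace slot 1: 2·((-4)+(-3)) − (-2) = -12 → (-12,-4,-3)

-12,-4,-3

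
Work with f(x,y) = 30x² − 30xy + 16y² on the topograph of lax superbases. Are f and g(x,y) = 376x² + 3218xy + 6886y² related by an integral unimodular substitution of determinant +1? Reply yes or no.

D₁ = -1020, D₂ = -1020
f: translate: b→30 (≡-30 mod 60), so (30,-30,16)→(30,30,16)
f: flip: (30,30,16)→(16,-30,30)
f: translate: b→2 (≡-30 mod 32), so (16,-30,30)→(16,2,16)
f: reduced (well bottom): (16,2,16) with a≤c, −a<b≤a
g: translate: b→210 (≡3218 mod 752), so (376,3218,6886)→(376,210,30)
g: flip: (376,210,30)→(30,-210,376)
g: translate: b→30 (≡-210 mod 60), so (30,-210,376)→(30,30,16)
g: flip: (30,30,16)→(16,-30,30)
g: translate: b→2 (≡-30 mod 32), so (16,-30,30)→(16,2,16)
g: reduced (well bottom): (16,2,16) with a≤c, −a<b≤a
reduced forms (16, 2, 16) vs (16, 2, 16) ⇒ equivalent

yes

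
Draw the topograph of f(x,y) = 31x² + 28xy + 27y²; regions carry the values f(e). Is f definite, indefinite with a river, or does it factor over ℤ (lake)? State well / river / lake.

D = b²−4ac = 28² − 4·31·27 = -2564
D < 0 ⇒ definite ⇒ every region one sign ⇒ single well

well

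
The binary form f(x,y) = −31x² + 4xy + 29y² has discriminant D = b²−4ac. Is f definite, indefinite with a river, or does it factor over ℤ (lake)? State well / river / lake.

D = b²−4ac = 4² − 4·(-31)·29 = 3612
D > 0 non-square ⇒ indefinite ⇒ periodic river

river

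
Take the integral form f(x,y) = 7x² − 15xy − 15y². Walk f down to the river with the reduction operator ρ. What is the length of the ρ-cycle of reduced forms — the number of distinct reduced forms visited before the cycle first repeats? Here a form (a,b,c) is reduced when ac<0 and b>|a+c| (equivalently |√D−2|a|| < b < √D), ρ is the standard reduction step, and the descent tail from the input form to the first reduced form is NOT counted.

D = 645, ⌊√D⌋ = 25
descent: ρ → (-15,15,7)  [lands on river]
river: ρ → (7,13,-17)
river: ρ → (-17,21,3)
river: ρ → (3,21,-17)
river: ρ → (-17,13,7)
river: ρ → (7,15,-15)
ρ-cycle length = 6 (tail of 1 descent step not counted)

6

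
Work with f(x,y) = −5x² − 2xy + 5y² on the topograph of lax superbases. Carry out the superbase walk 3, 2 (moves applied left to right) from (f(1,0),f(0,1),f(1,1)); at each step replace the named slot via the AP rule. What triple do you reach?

start (-5,5,-2) = (f(1,0),f(0,1),f(1,1))
replace slot 3: 2·((-5)+5) − (-2) = 2 → (-5,5,2)
replace slot 2: 2·((-5)+2) − 5 = -11 → (-5,-11,2)

-5,-11,2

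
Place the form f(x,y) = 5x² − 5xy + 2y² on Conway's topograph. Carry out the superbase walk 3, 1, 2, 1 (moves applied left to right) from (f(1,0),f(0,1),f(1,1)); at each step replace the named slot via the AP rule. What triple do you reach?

start (5,2,2) = (f(1,0),f(0,1),f(1,1))
replace slot 3: 2·(5+2) − 2 = 12 → (5,2,12)
replace slot 1: 2·(2+12) − 5 = 23 → (23,2,12)
replace slot 2: 2·(23+12) − 2 = 68 → (23,68,12)
replace slot 1: 2·(68+12) − 23 = 137 → (137,68,12)

137,68,12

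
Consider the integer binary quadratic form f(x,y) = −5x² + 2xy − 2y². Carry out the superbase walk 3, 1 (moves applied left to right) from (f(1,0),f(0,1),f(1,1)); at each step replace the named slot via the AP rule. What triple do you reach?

start (-5,-2,-5) = (f(1,0),f(0,1),f(1,1))
replace slot 3: 2·((-5)+(-2)) − (-5) = -9 → (-5,-2,-9)
replace slot 1: 2·((-2)+(-9)) − (-5) = -17 → (-17,-2,-9)

-17,-2,-9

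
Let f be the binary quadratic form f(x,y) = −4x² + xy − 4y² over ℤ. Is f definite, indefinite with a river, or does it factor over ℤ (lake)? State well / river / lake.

D = b²−4ac = 1² − 4·(-4)·(-4) = -63
D < 0 ⇒ definite ⇒ every region one sign ⇒ single well

well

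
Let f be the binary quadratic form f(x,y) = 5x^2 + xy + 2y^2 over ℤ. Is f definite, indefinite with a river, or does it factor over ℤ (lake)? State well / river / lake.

D = b²−4ac = 1² − 4·5·2 = -39
D < 0 ⇒ definite ⇒ every region one sign ⇒ single well

well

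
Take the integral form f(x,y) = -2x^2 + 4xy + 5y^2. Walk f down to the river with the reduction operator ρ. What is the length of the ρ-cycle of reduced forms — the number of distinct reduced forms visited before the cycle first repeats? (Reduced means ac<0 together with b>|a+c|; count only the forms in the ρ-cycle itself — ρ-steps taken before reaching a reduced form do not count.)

D = 56, ⌊√D⌋ = 7
river: ρ → (5,6,-1)
river: ρ → (-1,6,5)
river: ρ → (5,4,-2)
river: ρ → (-2,4,5)
ρ-cycle length = 4 (tail of 0 descent steps not counted)

4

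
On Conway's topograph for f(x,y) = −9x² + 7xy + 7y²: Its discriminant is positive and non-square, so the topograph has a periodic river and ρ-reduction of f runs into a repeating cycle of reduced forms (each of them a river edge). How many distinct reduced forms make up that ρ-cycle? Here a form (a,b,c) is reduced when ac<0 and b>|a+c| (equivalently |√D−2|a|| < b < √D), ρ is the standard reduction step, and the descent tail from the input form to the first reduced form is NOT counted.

D = 301, ⌊√D⌋ = 17
river: ρ → (7,7,-9)
river: ρ → (-9,11,5)
river: ρ → (5,9,-11)
river: ρ → (-11,13,3)
river: ρ → (3,17,-1)
river: ρ → (-1,17,3)
river: ρ → (3,13,-11)
river: ρ → (-11,9,5)
river: ρ → (5,11,-9)
river: ρ → (-9,7,7)
ρ-cycle length = 10 (tail of 0 descent steps not counted)

10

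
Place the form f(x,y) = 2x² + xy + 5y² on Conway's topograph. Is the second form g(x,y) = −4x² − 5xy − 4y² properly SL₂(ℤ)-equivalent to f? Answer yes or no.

D₁ = -39, D₂ = -39
f: reduced (well bottom): (2,1,5) with a≤c, −a<b≤a
g is negative-definite; reduce −g:
−g: translate: b→-3 (≡5 mod 8), so (4,5,4)→(4,-3,3)
−g: flip: (4,-3,3)→(3,3,4)
−g: reduced (well bottom): (3,3,4) with a≤c, −a<b≤a
flip sign back: reduced form of g is (-3,-3,-4)
reduced forms (2, 1, 5) vs (-3, -3, -4) ⇒ inequivalent

no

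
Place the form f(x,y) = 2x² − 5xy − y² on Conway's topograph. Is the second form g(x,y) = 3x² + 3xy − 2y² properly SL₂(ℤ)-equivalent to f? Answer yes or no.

D₁ = 33, D₂ = 33
river cycle of f (length 4): (-1, 5, 2), (2, 3, -3), (-3, 3, 2), (2, 5, -1)
river cycle of g (length 4): (-2, 5, 1), (1, 5, -2), (-2, 3, 3), (3, 3, -2)
cycles differ ⇒ inequivalent

no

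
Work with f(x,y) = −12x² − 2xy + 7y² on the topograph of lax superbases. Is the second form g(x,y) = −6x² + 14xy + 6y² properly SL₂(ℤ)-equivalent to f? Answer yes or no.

D₁ = 340, D₂ = 340
river cycle of f (length 14): (7, 16, -3), (-3, 14, 12), (12, 10, -5), (-5, 10, 12), (12, 14, -3), (-3, 16, 7), (7, 12, -7), (-7, 16, 3), (3, 14, -12), (-12, 10, 5), … (4 more)
river cycle of g (length 6): (6, 10, -10), (-10, 10, 6), (6, 14, -6), (-6, 10, 10), (10, 10, -6), (-6, 14, 6)
cycles differ ⇒ inequivalent

no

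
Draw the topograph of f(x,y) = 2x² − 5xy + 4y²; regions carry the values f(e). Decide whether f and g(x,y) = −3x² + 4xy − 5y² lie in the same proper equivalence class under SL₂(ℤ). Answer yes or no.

D₁ = -7, D₂ = -44
discriminants differ ⇒ not SL₂(ℤ)-equivalent

no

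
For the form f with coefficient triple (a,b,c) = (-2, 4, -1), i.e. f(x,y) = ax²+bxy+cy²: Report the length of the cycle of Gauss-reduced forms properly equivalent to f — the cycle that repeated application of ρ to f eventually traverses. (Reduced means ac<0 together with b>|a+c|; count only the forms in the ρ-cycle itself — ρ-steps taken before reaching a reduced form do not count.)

D = 8, ⌊√D⌋ = 2
descent: ρ → (-1,2,1)  [lands on river]
river: ρ → (1,2,-1)
ρ-cycle length = 2 (tail of 1 descent step not counted)

2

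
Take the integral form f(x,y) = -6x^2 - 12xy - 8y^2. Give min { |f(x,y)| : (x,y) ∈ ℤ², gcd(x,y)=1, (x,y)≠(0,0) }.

translate: b→0 (≡12 mod 12), so (6,12,8)→(6,0,2)
flip: (6,0,2)→(2,0,6)
reduced (well bottom): (2,0,6) with a≤c, −a<b≤a
well minimum |f| = |-2| = 2 (negative-definite)

2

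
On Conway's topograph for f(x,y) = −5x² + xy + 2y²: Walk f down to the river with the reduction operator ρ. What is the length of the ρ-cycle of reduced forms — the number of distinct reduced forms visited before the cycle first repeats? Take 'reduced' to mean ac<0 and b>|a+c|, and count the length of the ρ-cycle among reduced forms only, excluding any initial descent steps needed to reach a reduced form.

D = 41, ⌊√D⌋ = 6
descent: ρ → (2,3,-4)  [lands on river]
river: ρ → (-4,5,1)
river: ρ → (1,5,-4)
river: ρ → (-4,3,2)
river: ρ → (2,5,-2)
river: ρ → (-2,3,4)
river: ρ → (4,5,-1)
river: ρ → (-1,5,4)
river: ρ → (4,3,-2)
river: ρ → (-2,5,2)
ρ-cycle length = 10 (tail of 1 descent step not counted)

10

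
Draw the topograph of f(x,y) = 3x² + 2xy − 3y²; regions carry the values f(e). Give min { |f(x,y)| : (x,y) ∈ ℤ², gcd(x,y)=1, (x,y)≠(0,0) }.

river: ρ → (-3,4,2)
river: ρ → (2,4,-3)
river: ρ → (-3,2,3)
river: ρ → (3,4,-2)
river: ρ → (-2,4,3)
river: ρ → (3,2,-3)
closes: descent 0, river 6
min |a| on river = 2

2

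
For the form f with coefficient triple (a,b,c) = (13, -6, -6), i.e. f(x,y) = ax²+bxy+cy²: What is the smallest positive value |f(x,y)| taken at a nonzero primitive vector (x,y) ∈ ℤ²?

descent: ρ → (-6,18,1)  [lands on river]
river: ρ → (1,18,-6)
closes: descent 1, river 2
min |a| on river = 1

1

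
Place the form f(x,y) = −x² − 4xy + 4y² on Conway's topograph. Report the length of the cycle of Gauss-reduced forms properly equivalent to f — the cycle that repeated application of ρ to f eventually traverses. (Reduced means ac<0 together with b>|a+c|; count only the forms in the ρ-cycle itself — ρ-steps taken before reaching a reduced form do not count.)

D = 32, ⌊√D⌋ = 5
descent: ρ → (4,4,-1)  [lands on river]
river: ρ → (-1,4,4)
ρ-cycle length = 2 (tail of 1 descent step not counted)

2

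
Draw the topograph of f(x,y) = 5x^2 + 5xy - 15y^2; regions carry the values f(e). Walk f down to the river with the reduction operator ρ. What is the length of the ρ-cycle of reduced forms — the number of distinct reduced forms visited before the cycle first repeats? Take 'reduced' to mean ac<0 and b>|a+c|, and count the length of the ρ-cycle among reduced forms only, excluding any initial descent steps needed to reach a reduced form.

D = 325, ⌊√D⌋ = 18
descent: ρ → (-15,-5,5)
descent: ρ → (5,15,-5)  [lands on river]
river: ρ → (-5,15,5)
ρ-cycle length = 2 (tail of 2 descent steps not counted)

2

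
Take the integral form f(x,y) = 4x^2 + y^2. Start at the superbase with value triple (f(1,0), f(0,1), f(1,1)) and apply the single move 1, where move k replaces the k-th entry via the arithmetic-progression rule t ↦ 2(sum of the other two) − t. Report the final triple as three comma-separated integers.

start (4,1,5) = (f(1,0),f(0,1),f(1,1))
replace slot 1: 2·(1+5) − 4 = 8 → (8,1,5)

8,1,5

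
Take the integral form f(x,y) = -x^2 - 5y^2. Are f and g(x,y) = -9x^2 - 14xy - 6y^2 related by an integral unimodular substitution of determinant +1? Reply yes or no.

D₁ = -20, D₂ = -20
f is negative-definite; reduce −f:
−f: reduced (well bottom): (1,0,5) with a≤c, −a<b≤a
flip sign back: reduced form of f is (-1,0,-5)
g is negative-definite; reduce −g:
−g: translate: b→-4 (≡14 mod 18), so (9,14,6)→(9,-4,1)
−g: flip: (9,-4,1)→(1,4,9)
−g: translate: b→0 (≡4 mod 2), so (1,4,9)→(1,0,5)
−g: reduced (well bottom): (1,0,5) with a≤c, −a<b≤a
flip sign back: reduced form of g is (-1,0,-5)
reduced forms (-1, 0, -5) vs (-1, 0, -5) ⇒ equivalent

yes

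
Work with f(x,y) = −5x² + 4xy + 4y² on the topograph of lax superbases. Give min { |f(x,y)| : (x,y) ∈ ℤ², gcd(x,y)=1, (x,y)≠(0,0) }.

river: ρ → (4,4,-5)
river: ρ → (-5,6,3)
river: ρ → (3,6,-5)
river: ρ → (-5,4,4)
closes: descent 0, river 4
min |a| on river = 3

3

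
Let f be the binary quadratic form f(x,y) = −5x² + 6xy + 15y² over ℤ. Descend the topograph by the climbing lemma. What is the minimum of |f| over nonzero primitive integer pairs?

descent: ρ → (15,-6,-5)
descent: ρ → (-5,16,4)  [lands on river]
river: ρ → (4,16,-5)
river: ρ → (-5,14,7)
river: ρ → (7,14,-5)
closes: descent 2, river 4
min |a| on river = 4

4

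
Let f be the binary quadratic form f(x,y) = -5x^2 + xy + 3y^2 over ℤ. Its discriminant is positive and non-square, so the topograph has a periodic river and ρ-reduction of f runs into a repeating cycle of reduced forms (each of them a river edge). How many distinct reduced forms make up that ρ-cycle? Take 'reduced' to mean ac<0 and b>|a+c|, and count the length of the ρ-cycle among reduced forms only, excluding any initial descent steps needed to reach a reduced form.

D = 61, ⌊√D⌋ = 7
descent: ρ → (3,5,-3)  [lands on river]
river: ρ → (-3,7,1)
river: ρ → (1,7,-3)
river: ρ → (-3,5,3)
river: ρ → (3,7,-1)
river: ρ → (-1,7,3)
ρ-cycle length = 6 (tail of 1 descent step not counted)

6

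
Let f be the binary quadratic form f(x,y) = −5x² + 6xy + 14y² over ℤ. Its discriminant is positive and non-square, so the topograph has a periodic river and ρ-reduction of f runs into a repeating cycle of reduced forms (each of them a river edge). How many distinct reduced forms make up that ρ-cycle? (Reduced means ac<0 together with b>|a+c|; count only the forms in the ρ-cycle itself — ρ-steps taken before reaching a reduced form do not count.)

D = 316, ⌊√D⌋ = 17
descent: ρ → (14,-6,-5)
descent: ρ → (-5,16,3)  [lands on river]
river: ρ → (3,14,-10)
river: ρ → (-10,6,7)
river: ρ → (7,8,-9)
river: ρ → (-9,10,6)
river: ρ → (6,14,-5)
ρ-cycle length = 6 (tail of 2 descent steps not counted)

6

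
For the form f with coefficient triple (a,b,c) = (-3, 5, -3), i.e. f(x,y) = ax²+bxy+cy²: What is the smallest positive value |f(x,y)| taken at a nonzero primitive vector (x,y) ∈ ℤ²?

translate: b→1 (≡-5 mod 6), so (3,-5,3)→(3,1,1)
flip: (3,1,1)→(1,-1,3)
translate: b→1 (≡-1 mod 2), so (1,-1,3)→(1,1,3)
reduced (well bottom): (1,1,3) with a≤c, −a<b≤a
well minimum |f| = |-1| = 1 (negative-definite)

1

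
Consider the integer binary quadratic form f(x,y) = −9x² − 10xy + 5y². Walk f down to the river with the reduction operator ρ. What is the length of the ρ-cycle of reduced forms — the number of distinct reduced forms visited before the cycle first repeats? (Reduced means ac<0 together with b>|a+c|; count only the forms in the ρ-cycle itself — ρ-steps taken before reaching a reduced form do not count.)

D = 280, ⌊√D⌋ = 16
descent: ρ → (5,10,-9)  [lands on river]
river: ρ → (-9,8,6)
river: ρ → (6,16,-1)
river: ρ → (-1,16,6)
river: ρ → (6,8,-9)
river: ρ → (-9,10,5)
ρ-cycle length = 6 (tail of 1 descent step not counted)

6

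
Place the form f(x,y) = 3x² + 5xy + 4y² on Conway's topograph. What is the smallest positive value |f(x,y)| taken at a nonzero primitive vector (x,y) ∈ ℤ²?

translate: b→-1 (≡5 mod 6), so (3,5,4)→(3,-1,2)
flip: (3,-1,2)→(2,1,3)
reduced (well bottom): (2,1,3) with a≤c, −a<b≤a
well minimum = a = 2

2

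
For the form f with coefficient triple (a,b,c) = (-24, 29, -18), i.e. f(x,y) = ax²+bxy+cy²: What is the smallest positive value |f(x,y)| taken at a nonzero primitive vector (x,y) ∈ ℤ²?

translate: b→19 (≡-29 mod 48), so (24,-29,18)→(24,19,13)
flip: (24,19,13)→(13,-19,24)
translate: b→7 (≡-19 mod 26), so (13,-19,24)→(13,7,18)
reduced (well bottom): (13,7,18) with a≤c, −a<b≤a
well minimum |f| = |-13| = 13 (negative-definite)

13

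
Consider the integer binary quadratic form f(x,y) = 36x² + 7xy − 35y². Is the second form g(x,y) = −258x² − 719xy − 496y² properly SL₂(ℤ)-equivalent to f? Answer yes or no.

D₁ = 5089, D₂ = 5089
river cycle of f (length 32): (-35, 63, 8), (8, 65, -27), (-27, 43, 30), (30, 17, -40), (-40, 63, 7), (7, 63, -40), (-40, 17, 30), (30, 43, -27), (-27, 65, 8), (8, 63, -35), … (22 more)
river cycle of g (length 32): (-35, 63, 8), (8, 65, -27), (-27, 43, 30), (30, 17, -40), (-40, 63, 7), (7, 63, -40), (-40, 17, 30), (30, 43, -27), (-27, 65, 8), (8, 63, -35), … (22 more)
cycles coincide ⇒ equivalent

yes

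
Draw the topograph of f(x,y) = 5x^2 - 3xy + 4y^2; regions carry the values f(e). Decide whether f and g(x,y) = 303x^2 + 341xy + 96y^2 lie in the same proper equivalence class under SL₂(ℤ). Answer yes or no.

D₁ = -71, D₂ = -71
f: flip: (5,-3,4)→(4,3,5)
f: reduced (well bottom): (4,3,5) with a≤c, −a<b≤a
g: translate: b→-265 (≡341 mod 606), so (303,341,96)→(303,-265,58)
g: flip: (303,-265,58)→(58,265,303)
g: translate: b→33 (≡265 mod 116), so (58,265,303)→(58,33,5)
g: flip: (58,33,5)→(5,-33,58)
g: translate: b→-3 (≡-33 mod 10), so (5,-33,58)→(5,-3,4)
g: flip: (5,-3,4)→(4,3,5)
g: reduced (well bottom): (4,3,5) with a≤c, −a<b≤a
reduced forms (4, 3, 5) vs (4, 3, 5) ⇒ equivalent

yes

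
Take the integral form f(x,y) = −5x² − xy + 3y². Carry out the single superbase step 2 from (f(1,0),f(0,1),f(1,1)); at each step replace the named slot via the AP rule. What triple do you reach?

start (-5,3,-3) = (f(1,0),f(0,1),f(1,1))
replace slot 2: 2·((-5)+(-3)) − 3 = -19 → (-5,-19,-3)

-5,-19,-3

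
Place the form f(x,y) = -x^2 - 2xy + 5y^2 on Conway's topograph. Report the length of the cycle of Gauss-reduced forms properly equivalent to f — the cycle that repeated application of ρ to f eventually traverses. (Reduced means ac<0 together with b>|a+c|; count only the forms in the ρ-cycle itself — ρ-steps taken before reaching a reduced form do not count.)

D = 24, ⌊√D⌋ = 4
descent: ρ → (5,2,-1)
descent: ρ → (-1,4,2)  [lands on river]
river: ρ → (2,4,-1)
ρ-cycle length = 2 (tail of 2 descent steps not counted)

2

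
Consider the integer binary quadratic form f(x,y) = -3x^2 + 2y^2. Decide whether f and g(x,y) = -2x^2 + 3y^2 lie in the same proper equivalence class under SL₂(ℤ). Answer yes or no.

D₁ = 24, D₂ = 24
river cycle of f (length 2): (2, 4, -1), (-1, 4, 2)
river cycle of g (length 2): (-2, 4, 1), (1, 4, -2)
cycles differ ⇒ inequivalent

no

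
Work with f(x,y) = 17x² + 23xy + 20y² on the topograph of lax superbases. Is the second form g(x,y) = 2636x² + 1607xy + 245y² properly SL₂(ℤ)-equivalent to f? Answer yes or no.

D₁ = -831, D₂ = -831
f: translate: b→-11 (≡23 mod 34), so (17,23,20)→(17,-11,14)
f: flip: (17,-11,14)→(14,11,17)
f: reduced (well bottom): (14,11,17) with a≤c, −a<b≤a
g: flip: (2636,1607,245)→(245,-1607,2636)
g: translate: b→-137 (≡-1607 mod 490), so (245,-1607,2636)→(245,-137,20)
g: flip: (245,-137,20)→(20,137,245)
g: translate: b→17 (≡137 mod 40), so (20,137,245)→(20,17,14)
g: flip: (20,17,14)→(14,-17,20)
g: translate: b→11 (≡-17 mod 28), so (14,-17,20)→(14,11,17)
g: reduced (well bottom): (14,11,17) with a≤c, −a<b≤a
reduced forms (14, 11, 17) vs (14, 11, 17) ⇒ equivalent

yes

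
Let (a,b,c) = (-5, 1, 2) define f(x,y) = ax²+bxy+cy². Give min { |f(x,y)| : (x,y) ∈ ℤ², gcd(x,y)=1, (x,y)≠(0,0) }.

descent: ρ → (2,3,-4)  [lands on river]
river: ρ → (-4,5,1)
river: ρ → (1,5,-4)
river: ρ → (-4,3,2)
river: ρ → (2,5,-2)
river: ρ → (-2,3,4)
river: ρ → (4,5,-1)
river: ρ → (-1,5,4)
river: ρ → (4,3,-2)
river: ρ → (-2,5,2)
closes: descent 1, river 10
min |a| on river = 1

1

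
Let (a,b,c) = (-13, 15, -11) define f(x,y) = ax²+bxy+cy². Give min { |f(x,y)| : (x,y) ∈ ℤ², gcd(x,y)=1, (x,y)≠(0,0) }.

translate: b→11 (≡-15 mod 26), so (13,-15,11)→(13,11,9)
flip: (13,11,9)→(9,-11,13)
translate: b→7 (≡-11 mod 18), so (9,-11,13)→(9,7,11)
reduced (well bottom): (9,7,11) with a≤c, −a<b≤a
well minimum |f| = |-9| = 9 (negative-definite)

9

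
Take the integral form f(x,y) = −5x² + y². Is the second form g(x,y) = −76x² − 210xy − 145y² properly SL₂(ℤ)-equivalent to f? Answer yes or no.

D₁ = 20, D₂ = 20
river cycle of f (length 2): (1, 4, -1), (-1, 4, 1)
river cycle of g (length 2): (-1, 4, 1), (1, 4, -1)
cycles coincide ⇒ equivalent

yes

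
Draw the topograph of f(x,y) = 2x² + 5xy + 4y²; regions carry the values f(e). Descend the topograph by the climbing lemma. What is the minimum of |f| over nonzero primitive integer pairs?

translate: b→1 (≡5 mod 4), so (2,5,4)→(2,1,1)
flip: (2,1,1)→(1,-1,2)
translate: b→1 (≡-1 mod 2), so (1,-1,2)→(1,1,2)
reduced (well bottom): (1,1,2) with a≤c, −a<b≤a
well minimum = a = 1

1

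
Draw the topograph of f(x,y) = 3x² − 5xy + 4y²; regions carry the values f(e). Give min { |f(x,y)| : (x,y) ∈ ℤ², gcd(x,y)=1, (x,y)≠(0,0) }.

translate: b→1 (≡-5 mod 6), so (3,-5,4)→(3,1,2)
flip: (3,1,2)→(2,-1,3)
reduced (well bottom): (2,-1,3) with a≤c, −a<b≤a
well minimum = a = 2

2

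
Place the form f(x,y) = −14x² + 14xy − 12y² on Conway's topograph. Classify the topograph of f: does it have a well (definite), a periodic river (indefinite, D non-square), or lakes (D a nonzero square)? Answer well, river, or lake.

D = b²−4ac = 14² − 4·(-14)·(-12) = -476
D < 0 ⇒ definite ⇒ every region one sign ⇒ single well

well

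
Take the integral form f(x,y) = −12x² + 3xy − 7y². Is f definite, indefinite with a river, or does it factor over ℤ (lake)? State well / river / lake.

D = b²−4ac = 3² − 4·(-12)·(-7) = -327
D < 0 ⇒ definite ⇒ every region one sign ⇒ single well

well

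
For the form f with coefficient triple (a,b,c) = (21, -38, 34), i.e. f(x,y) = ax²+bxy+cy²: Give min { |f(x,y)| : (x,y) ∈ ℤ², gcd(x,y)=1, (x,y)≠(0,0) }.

translate: b→4 (≡-38 mod 42), so (21,-38,34)→(21,4,17)
flip: (21,4,17)→(17,-4,21)
reduced (well bottom): (17,-4,21) with a≤c, −a<b≤a
well minimum = a = 17

17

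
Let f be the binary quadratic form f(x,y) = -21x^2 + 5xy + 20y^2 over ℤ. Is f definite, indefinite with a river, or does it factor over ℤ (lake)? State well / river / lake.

D = b²−4ac = 5² − 4·(-21)·20 = 1705
D > 0 non-square ⇒ indefinite ⇒ periodic river

river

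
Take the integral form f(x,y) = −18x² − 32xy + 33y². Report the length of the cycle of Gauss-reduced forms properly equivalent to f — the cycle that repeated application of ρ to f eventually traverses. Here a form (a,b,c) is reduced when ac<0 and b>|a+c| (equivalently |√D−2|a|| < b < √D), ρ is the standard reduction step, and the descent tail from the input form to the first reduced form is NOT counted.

D = 3400, ⌊√D⌋ = 58
descent: ρ → (33,32,-18)  [lands on river]
river: ρ → (-18,40,25)
river: ρ → (25,10,-33)
river: ρ → (-33,56,2)
river: ρ → (2,56,-33)
river: ρ → (-33,10,25)
river: ρ → (25,40,-18)
river: ρ → (-18,32,33)
river: ρ → (33,34,-17)
river: ρ → (-17,34,33)
ρ-cycle length = 10 (tail of 1 descent step not counted)

10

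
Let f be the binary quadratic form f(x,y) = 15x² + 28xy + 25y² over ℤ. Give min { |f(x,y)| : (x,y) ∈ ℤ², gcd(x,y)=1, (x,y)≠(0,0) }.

translate: b→-2 (≡28 mod 30), so (15,28,25)→(15,-2,12)
flip: (15,-2,12)→(12,2,15)
reduced (well bottom): (12,2,15) with a≤c, −a<b≤a
well minimum = a = 12

12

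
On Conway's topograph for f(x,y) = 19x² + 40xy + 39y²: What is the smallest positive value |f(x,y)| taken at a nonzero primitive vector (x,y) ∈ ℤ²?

translate: b→2 (≡40 mod 38), so (19,40,39)→(19,2,18)
flip: (19,2,18)→(18,-2,19)
reduced (well bottom): (18,-2,19) with a≤c, −a<b≤a
well minimum = a = 18

18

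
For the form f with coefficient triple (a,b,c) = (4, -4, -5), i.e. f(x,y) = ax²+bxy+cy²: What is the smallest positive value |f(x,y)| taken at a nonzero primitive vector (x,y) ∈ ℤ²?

descent: ρ → (-5,4,4)  [lands on river]
river: ρ → (4,4,-5)
river: ρ → (-5,6,3)
river: ρ → (3,6,-5)
closes: descent 1, river 4
min |a| on river = 3

3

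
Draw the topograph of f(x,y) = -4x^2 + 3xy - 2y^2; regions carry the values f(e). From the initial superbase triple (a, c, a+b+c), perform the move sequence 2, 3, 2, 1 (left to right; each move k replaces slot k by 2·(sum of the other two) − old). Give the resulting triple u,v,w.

start (-4,-2,-3) = (f(1,0),f(0,1),f(1,1))
replace slot 2: 2·((-4)+(-3)) − (-2) = -12 → (-4,-12,-3)
replace slot 3: 2·((-4)+(-12)) − (-3) = -29 → (-4,-12,-29)
replace slot 2: 2·((-4)+(-29)) − (-12) = -54 → (-4,-54,-29)
replace slot 1: 2·((-54)+(-29)) − (-4) = -162 → (-162,-54,-29)

-162,-54,-29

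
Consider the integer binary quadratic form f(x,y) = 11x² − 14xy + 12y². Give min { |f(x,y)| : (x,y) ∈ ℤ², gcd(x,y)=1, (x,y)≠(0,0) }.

translate: b→8 (≡-14 mod 22), so (11,-14,12)→(11,8,9)
flip: (11,8,9)→(9,-8,11)
reduced (well bottom): (9,-8,11) with a≤c, −a<b≤a
well minimum = a = 9

9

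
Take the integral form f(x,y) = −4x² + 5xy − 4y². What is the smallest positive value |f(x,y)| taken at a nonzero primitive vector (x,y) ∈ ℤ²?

translate: b→3 (≡-5 mod 8), so (4,-5,4)→(4,3,3)
flip: (4,3,3)→(3,-3,4)
translate: b→3 (≡-3 mod 6), so (3,-3,4)→(3,3,4)
reduced (well bottom): (3,3,4) with a≤c, −a<b≤a
well minimum |f| = |-3| = 3 (negative-definite)

3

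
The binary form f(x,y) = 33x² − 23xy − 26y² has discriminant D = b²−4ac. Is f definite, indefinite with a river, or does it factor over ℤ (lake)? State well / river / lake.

D = b²−4ac = (-23)² − 4·33·(-26) = 3961
D > 0 non-square ⇒ indefinite ⇒ periodic river

river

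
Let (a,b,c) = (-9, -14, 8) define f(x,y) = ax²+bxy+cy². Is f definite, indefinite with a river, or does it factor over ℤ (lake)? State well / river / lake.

D = b²−4ac = (-14)² − 4·(-9)·8 = 484
D = 22² is a perfect square ⇒ form factors over ℤ ⇒ lakes

lake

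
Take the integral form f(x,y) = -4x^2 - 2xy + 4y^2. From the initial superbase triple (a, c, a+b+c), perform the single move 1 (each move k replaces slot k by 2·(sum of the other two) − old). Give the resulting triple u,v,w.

start (-4,4,-2) = (f(1,0),f(0,1),f(1,1))
replace slot 1: 2·(4+(-2)) − (-4) = 8 → (8,4,-2)

8,4,-2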